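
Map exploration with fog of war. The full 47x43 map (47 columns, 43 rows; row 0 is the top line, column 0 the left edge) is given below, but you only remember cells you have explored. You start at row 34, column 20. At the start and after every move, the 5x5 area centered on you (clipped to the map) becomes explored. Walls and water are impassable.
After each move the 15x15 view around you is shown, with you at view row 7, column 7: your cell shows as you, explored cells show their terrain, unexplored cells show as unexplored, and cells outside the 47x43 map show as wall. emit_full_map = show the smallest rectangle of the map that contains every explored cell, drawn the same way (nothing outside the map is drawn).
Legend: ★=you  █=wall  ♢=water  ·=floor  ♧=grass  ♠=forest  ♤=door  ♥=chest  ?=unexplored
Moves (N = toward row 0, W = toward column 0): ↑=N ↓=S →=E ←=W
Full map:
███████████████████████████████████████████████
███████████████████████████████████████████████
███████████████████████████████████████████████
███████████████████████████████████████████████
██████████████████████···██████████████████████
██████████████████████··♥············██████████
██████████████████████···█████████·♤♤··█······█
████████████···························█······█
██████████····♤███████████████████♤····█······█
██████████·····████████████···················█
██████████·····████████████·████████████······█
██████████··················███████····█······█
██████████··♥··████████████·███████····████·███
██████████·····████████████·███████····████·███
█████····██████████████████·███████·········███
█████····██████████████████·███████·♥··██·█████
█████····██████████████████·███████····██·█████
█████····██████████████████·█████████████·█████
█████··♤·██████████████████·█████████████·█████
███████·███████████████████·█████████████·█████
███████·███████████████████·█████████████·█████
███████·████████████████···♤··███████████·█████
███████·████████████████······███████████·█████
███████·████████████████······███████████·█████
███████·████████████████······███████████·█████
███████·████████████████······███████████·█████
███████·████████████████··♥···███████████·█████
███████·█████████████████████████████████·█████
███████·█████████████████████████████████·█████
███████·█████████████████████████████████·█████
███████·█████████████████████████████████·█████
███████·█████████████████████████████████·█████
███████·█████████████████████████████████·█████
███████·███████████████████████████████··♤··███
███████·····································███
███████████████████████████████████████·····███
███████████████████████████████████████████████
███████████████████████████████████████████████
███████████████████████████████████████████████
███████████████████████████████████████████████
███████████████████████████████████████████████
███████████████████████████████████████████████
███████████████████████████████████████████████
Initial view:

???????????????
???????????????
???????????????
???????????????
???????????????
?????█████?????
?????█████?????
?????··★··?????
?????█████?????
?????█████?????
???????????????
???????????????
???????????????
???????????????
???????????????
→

???????????????
???????????????
???????????????
???????????????
???????????????
????██████?????
????██████?????
????···★··?????
????██████?????
????██████?????
???????????????
???????????????
???????????????
???????????????
???????????????

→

???????????????
???????????????
???????????????
???????????????
???????????????
???███████?????
???███████?????
???····★··?????
???███████?????
???███████?????
???????????????
???????????????
???????????????
???????????????
???????????????

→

???????????????
???????????????
???????????????
???????????????
???????????????
??████████?????
??████████?????
??·····★··?????
??████████?????
??████████?????
???????????????
???????????????
???????????????
???????????????
???????????????

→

???????????????
???????????????
???????????????
???????????????
???????????????
?█████████?????
?█████████?????
?······★··?????
?█████████?????
?█████████?????
???????????????
???????????????
???????????????
???????????????
???????????????

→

???????????????
???????????????
???????????????
???????????????
???????????????
██████████?????
██████████?????
·······★··?????
██████████?????
██████████?????
???????????????
???????????????
???????????????
???????????????
???????????????

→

???????????????
???????????????
???????????????
???????????????
???????????????
██████████?????
██████████?????
·······★··?????
██████████?????
██████████?????
???????????????
???????????????
???????????????
???????????????
???????????????

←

???????????????
???????????????
???????????????
???????????????
???????????????
███████████????
███████████????
·······★···????
███████████????
███████████????
???????????????
???????????????
???????????????
???????????????
???????????????

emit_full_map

███████████
███████████
·······★···
███████████
███████████

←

???????????????
???????????????
???????????????
???????????????
???????????????
?███████████???
?███████████???
?······★····???
?███████████???
?███████████???
???????????????
???????????????
???????????????
???????????????
???????????????

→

???????????????
???????????????
???????????????
???????????????
???????????????
███████████????
███████████????
·······★···????
███████████????
███████████????
???????????????
???????????????
???????????????
???????????????
???????????????


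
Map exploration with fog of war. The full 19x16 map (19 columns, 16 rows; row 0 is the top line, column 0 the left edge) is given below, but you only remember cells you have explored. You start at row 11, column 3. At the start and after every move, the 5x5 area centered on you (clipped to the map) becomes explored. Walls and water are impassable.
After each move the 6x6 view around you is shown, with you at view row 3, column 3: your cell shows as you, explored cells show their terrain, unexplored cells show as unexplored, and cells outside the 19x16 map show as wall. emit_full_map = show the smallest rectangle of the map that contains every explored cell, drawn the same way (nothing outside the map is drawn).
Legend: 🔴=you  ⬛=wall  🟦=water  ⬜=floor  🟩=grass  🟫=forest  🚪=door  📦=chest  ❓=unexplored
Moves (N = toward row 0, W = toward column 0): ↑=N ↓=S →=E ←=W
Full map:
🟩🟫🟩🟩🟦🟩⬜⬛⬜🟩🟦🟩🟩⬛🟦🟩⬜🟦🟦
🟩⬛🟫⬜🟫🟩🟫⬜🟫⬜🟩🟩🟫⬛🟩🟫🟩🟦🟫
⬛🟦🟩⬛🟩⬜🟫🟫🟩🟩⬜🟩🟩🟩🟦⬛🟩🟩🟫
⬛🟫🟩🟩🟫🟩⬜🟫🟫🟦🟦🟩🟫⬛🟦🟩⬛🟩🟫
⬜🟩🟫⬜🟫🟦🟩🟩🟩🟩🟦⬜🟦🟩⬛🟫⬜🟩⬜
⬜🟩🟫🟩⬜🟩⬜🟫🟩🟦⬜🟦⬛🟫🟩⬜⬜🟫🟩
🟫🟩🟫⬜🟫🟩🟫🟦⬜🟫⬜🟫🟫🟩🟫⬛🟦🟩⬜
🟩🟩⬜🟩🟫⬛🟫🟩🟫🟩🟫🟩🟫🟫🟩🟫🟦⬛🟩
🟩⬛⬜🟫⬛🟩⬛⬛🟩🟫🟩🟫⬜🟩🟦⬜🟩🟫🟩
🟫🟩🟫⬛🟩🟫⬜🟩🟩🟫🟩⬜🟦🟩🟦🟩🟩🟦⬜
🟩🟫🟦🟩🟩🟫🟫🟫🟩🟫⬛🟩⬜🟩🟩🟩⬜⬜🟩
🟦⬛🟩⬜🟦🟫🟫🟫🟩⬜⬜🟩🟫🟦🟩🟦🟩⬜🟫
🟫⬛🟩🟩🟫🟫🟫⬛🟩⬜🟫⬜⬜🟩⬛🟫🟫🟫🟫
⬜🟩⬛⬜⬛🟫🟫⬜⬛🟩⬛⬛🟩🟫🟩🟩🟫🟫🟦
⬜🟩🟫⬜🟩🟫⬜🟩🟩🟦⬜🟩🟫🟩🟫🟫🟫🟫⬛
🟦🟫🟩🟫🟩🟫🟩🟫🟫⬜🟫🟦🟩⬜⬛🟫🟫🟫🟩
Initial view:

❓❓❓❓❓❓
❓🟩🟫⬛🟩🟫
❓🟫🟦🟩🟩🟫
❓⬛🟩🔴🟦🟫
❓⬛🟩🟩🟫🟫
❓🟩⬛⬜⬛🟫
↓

❓🟩🟫⬛🟩🟫
❓🟫🟦🟩🟩🟫
❓⬛🟩⬜🟦🟫
❓⬛🟩🔴🟫🟫
❓🟩⬛⬜⬛🟫
❓🟩🟫⬜🟩🟫

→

🟩🟫⬛🟩🟫❓
🟫🟦🟩🟩🟫🟫
⬛🟩⬜🟦🟫🟫
⬛🟩🟩🔴🟫🟫
🟩⬛⬜⬛🟫🟫
🟩🟫⬜🟩🟫⬜

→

🟫⬛🟩🟫❓❓
🟦🟩🟩🟫🟫🟫
🟩⬜🟦🟫🟫🟫
🟩🟩🟫🔴🟫⬛
⬛⬜⬛🟫🟫⬜
🟫⬜🟩🟫⬜🟩

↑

❓❓❓❓❓❓
🟫⬛🟩🟫⬜🟩
🟦🟩🟩🟫🟫🟫
🟩⬜🟦🔴🟫🟫
🟩🟩🟫🟫🟫⬛
⬛⬜⬛🟫🟫⬜

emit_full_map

🟩🟫⬛🟩🟫⬜🟩
🟫🟦🟩🟩🟫🟫🟫
⬛🟩⬜🟦🔴🟫🟫
⬛🟩🟩🟫🟫🟫⬛
🟩⬛⬜⬛🟫🟫⬜
🟩🟫⬜🟩🟫⬜🟩

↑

❓❓❓❓❓❓
❓🟫⬛🟩⬛⬛
🟫⬛🟩🟫⬜🟩
🟦🟩🟩🔴🟫🟫
🟩⬜🟦🟫🟫🟫
🟩🟩🟫🟫🟫⬛

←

❓❓❓❓❓❓
❓⬜🟫⬛🟩⬛
🟩🟫⬛🟩🟫⬜
🟫🟦🟩🔴🟫🟫
⬛🟩⬜🟦🟫🟫
⬛🟩🟩🟫🟫🟫

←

❓❓❓❓❓❓
❓⬛⬜🟫⬛🟩
❓🟩🟫⬛🟩🟫
❓🟫🟦🔴🟩🟫
❓⬛🟩⬜🟦🟫
❓⬛🟩🟩🟫🟫

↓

❓⬛⬜🟫⬛🟩
❓🟩🟫⬛🟩🟫
❓🟫🟦🟩🟩🟫
❓⬛🟩🔴🟦🟫
❓⬛🟩🟩🟫🟫
❓🟩⬛⬜⬛🟫

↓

❓🟩🟫⬛🟩🟫
❓🟫🟦🟩🟩🟫
❓⬛🟩⬜🟦🟫
❓⬛🟩🔴🟫🟫
❓🟩⬛⬜⬛🟫
❓🟩🟫⬜🟩🟫

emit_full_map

⬛⬜🟫⬛🟩⬛⬛
🟩🟫⬛🟩🟫⬜🟩
🟫🟦🟩🟩🟫🟫🟫
⬛🟩⬜🟦🟫🟫🟫
⬛🟩🔴🟫🟫🟫⬛
🟩⬛⬜⬛🟫🟫⬜
🟩🟫⬜🟩🟫⬜🟩

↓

❓🟫🟦🟩🟩🟫
❓⬛🟩⬜🟦🟫
❓⬛🟩🟩🟫🟫
❓🟩⬛🔴⬛🟫
❓🟩🟫⬜🟩🟫
❓🟫🟩🟫🟩🟫

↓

❓⬛🟩⬜🟦🟫
❓⬛🟩🟩🟫🟫
❓🟩⬛⬜⬛🟫
❓🟩🟫🔴🟩🟫
❓🟫🟩🟫🟩🟫
⬛⬛⬛⬛⬛⬛

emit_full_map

⬛⬜🟫⬛🟩⬛⬛
🟩🟫⬛🟩🟫⬜🟩
🟫🟦🟩🟩🟫🟫🟫
⬛🟩⬜🟦🟫🟫🟫
⬛🟩🟩🟫🟫🟫⬛
🟩⬛⬜⬛🟫🟫⬜
🟩🟫🔴🟩🟫⬜🟩
🟫🟩🟫🟩🟫❓❓


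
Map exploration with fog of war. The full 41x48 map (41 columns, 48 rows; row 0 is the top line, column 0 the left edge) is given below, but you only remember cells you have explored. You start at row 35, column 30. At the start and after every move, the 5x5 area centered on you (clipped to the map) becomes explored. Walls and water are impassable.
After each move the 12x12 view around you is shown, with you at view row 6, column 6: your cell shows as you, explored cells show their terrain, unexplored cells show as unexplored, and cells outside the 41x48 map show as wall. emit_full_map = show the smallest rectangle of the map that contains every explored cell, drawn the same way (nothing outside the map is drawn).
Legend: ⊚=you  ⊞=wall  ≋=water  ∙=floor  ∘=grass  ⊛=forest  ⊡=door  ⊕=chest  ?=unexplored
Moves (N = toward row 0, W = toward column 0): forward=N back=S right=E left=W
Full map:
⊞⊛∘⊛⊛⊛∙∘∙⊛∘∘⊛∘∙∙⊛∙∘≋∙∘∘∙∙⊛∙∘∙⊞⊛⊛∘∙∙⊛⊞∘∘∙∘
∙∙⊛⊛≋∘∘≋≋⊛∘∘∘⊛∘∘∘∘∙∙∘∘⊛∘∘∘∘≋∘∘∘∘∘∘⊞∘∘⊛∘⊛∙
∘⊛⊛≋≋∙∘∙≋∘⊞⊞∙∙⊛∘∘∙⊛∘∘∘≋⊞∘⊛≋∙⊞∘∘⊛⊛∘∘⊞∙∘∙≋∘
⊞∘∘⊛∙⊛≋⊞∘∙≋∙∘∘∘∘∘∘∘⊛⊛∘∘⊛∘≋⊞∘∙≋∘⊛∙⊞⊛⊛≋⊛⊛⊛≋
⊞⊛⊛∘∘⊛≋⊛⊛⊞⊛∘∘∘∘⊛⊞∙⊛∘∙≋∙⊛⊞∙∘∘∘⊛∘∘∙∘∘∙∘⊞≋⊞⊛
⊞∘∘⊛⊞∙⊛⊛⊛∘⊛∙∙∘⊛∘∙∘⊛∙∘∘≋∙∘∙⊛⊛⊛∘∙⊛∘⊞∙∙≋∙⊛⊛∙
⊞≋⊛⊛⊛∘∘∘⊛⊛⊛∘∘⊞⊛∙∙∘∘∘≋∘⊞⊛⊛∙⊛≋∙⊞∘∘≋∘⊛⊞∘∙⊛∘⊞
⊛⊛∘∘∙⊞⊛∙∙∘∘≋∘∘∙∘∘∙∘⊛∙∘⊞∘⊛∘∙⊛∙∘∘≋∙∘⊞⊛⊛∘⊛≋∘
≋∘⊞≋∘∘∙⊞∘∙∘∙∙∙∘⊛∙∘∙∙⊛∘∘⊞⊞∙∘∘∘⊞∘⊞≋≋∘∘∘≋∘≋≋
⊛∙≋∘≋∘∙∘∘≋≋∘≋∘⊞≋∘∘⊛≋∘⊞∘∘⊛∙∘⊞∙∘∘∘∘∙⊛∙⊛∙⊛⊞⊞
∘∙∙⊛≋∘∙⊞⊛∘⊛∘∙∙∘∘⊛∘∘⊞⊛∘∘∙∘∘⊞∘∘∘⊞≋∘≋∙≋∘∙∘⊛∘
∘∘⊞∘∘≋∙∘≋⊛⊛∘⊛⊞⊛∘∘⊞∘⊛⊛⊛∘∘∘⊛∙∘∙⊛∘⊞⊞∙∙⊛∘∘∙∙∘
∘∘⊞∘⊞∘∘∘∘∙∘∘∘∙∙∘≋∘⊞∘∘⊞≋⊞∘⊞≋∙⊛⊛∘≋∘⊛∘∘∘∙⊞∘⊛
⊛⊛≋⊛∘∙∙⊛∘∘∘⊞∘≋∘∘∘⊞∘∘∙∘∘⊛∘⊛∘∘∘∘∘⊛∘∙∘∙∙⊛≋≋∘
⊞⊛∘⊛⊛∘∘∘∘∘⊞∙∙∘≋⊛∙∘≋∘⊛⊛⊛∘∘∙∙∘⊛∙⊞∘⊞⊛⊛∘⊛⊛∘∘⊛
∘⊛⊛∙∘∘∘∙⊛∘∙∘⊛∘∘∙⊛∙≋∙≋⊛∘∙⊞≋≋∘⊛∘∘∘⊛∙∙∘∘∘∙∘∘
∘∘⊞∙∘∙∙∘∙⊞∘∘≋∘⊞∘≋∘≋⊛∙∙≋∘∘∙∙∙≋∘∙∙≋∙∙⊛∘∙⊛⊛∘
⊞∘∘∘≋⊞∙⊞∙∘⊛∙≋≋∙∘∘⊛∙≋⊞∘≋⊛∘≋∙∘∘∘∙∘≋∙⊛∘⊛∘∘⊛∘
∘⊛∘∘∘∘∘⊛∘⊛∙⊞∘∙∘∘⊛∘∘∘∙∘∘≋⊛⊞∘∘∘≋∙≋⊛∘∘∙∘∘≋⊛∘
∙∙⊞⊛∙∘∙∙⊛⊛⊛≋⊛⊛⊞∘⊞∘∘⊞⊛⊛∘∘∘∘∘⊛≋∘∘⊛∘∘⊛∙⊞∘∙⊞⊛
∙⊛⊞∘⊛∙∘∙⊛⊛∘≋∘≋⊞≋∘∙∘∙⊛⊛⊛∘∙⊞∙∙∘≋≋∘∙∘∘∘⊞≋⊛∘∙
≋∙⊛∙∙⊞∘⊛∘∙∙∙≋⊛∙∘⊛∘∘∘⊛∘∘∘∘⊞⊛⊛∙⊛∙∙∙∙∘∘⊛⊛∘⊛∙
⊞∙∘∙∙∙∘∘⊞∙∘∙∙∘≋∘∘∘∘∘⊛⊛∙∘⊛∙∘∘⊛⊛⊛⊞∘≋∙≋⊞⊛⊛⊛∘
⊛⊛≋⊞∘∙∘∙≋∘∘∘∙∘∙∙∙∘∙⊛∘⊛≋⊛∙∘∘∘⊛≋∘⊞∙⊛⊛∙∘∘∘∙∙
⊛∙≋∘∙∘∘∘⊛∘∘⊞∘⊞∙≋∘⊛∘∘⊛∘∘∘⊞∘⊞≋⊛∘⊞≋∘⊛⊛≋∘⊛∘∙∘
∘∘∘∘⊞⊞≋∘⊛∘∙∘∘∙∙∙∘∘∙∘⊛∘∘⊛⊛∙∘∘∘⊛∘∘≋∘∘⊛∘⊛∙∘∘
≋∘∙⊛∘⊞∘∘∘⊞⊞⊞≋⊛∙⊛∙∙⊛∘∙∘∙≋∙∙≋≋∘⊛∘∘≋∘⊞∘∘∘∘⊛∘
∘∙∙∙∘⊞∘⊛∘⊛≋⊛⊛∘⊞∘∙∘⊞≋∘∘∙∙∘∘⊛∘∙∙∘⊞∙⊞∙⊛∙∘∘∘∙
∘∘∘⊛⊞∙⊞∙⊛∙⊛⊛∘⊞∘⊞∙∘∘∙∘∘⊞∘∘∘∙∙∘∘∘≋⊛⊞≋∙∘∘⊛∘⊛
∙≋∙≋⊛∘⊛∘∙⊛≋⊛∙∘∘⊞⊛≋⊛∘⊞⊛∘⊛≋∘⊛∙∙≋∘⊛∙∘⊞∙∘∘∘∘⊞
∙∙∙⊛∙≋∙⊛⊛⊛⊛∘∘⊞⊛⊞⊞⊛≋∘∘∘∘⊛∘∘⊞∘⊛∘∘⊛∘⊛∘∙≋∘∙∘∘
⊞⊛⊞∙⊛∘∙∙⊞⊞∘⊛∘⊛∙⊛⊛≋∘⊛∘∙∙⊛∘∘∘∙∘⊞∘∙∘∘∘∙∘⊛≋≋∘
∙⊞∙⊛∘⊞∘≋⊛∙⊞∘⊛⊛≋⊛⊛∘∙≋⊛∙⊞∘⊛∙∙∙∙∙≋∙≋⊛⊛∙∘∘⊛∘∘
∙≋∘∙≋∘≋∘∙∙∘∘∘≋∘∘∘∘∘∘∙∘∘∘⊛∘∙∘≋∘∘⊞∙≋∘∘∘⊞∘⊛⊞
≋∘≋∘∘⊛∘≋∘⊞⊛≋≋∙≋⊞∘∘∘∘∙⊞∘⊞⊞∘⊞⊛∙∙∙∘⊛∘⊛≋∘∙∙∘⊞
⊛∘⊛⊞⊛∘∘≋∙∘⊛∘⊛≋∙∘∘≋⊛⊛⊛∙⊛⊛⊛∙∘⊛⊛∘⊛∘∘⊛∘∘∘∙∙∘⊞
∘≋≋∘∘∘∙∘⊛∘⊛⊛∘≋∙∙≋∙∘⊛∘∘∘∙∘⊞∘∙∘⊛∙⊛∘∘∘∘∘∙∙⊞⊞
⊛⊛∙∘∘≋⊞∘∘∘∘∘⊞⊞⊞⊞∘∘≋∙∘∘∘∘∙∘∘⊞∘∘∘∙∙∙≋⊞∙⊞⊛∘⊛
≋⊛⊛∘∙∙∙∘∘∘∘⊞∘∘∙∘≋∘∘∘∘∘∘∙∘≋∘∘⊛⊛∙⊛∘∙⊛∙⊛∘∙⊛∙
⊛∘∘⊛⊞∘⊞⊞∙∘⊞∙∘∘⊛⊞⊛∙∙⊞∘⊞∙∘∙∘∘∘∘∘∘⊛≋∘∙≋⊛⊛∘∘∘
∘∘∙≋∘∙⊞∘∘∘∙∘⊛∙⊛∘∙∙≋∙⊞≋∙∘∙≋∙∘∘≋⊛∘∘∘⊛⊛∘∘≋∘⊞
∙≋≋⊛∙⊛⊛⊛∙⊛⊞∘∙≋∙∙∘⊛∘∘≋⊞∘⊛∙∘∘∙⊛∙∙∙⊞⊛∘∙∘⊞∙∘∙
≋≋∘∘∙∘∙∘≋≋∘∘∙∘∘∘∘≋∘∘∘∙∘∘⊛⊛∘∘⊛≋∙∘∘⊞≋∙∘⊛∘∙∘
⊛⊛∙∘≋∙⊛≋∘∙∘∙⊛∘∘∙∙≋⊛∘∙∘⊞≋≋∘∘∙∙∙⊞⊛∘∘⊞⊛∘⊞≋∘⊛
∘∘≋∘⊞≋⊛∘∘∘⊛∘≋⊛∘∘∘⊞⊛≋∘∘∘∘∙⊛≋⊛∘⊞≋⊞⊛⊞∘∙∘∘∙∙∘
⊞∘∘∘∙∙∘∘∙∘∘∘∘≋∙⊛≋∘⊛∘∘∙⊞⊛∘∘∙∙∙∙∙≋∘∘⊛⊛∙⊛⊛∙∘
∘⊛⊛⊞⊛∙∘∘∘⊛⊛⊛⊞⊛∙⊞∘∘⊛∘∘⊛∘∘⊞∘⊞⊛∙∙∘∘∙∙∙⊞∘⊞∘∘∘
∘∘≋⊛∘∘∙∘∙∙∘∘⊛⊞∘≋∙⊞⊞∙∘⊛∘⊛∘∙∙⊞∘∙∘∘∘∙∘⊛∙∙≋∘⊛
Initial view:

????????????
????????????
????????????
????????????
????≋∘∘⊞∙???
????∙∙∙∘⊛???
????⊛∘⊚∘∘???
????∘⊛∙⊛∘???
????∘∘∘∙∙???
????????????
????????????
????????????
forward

????????????
????????????
????????????
????????????
????∙∙≋∙≋???
????≋∘∘⊞∙???
????∙∙⊚∘⊛???
????⊛∘⊛∘∘???
????∘⊛∙⊛∘???
????∘∘∘∙∙???
????????????
????????????

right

????????????
????????????
????????????
????????????
???∙∙≋∙≋⊛???
???≋∘∘⊞∙≋???
???∙∙∙⊚⊛∘???
???⊛∘⊛∘∘⊛???
???∘⊛∙⊛∘∘???
???∘∘∘∙∙????
????????????
????????????

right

????????????
????????????
????????????
????????????
??∙∙≋∙≋⊛⊛???
??≋∘∘⊞∙≋∘???
??∙∙∙∘⊚∘⊛???
??⊛∘⊛∘∘⊛∘???
??∘⊛∙⊛∘∘∘???
??∘∘∘∙∙?????
????????????
????????????

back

????????????
????????????
????????????
??∙∙≋∙≋⊛⊛???
??≋∘∘⊞∙≋∘???
??∙∙∙∘⊛∘⊛???
??⊛∘⊛∘⊚⊛∘???
??∘⊛∙⊛∘∘∘???
??∘∘∘∙∙∙≋???
????????????
????????????
????????????

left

????????????
????????????
????????????
???∙∙≋∙≋⊛⊛??
???≋∘∘⊞∙≋∘??
???∙∙∙∘⊛∘⊛??
???⊛∘⊛⊚∘⊛∘??
???∘⊛∙⊛∘∘∘??
???∘∘∘∙∙∙≋??
????????????
????????????
????????????

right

????????????
????????????
????????????
??∙∙≋∙≋⊛⊛???
??≋∘∘⊞∙≋∘???
??∙∙∙∘⊛∘⊛???
??⊛∘⊛∘⊚⊛∘???
??∘⊛∙⊛∘∘∘???
??∘∘∘∙∙∙≋???
????????????
????????????
????????????

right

????????????
????????????
????????????
?∙∙≋∙≋⊛⊛????
?≋∘∘⊞∙≋∘∘???
?∙∙∙∘⊛∘⊛≋???
?⊛∘⊛∘∘⊚∘∘???
?∘⊛∙⊛∘∘∘∘???
?∘∘∘∙∙∙≋⊞???
????????????
????????????
????????????

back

????????????
????????????
?∙∙≋∙≋⊛⊛????
?≋∘∘⊞∙≋∘∘???
?∙∙∙∘⊛∘⊛≋???
?⊛∘⊛∘∘⊛∘∘???
?∘⊛∙⊛∘⊚∘∘???
?∘∘∘∙∙∙≋⊞???
????⊛∘∙⊛∙???
????????????
????????????
????????????

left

????????????
????????????
??∙∙≋∙≋⊛⊛???
??≋∘∘⊞∙≋∘∘??
??∙∙∙∘⊛∘⊛≋??
??⊛∘⊛∘∘⊛∘∘??
??∘⊛∙⊛⊚∘∘∘??
??∘∘∘∙∙∙≋⊞??
????∙⊛∘∙⊛∙??
????????????
????????????
????????????

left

????????????
????????????
???∙∙≋∙≋⊛⊛??
???≋∘∘⊞∙≋∘∘?
???∙∙∙∘⊛∘⊛≋?
???⊛∘⊛∘∘⊛∘∘?
???∘⊛∙⊚∘∘∘∘?
???∘∘∘∙∙∙≋⊞?
????⊛∙⊛∘∙⊛∙?
????????????
????????????
????????????

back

????????????
???∙∙≋∙≋⊛⊛??
???≋∘∘⊞∙≋∘∘?
???∙∙∙∘⊛∘⊛≋?
???⊛∘⊛∘∘⊛∘∘?
???∘⊛∙⊛∘∘∘∘?
???∘∘∘⊚∙∙≋⊞?
????⊛∙⊛∘∙⊛∙?
????∘∘⊛≋∘???
????????????
????????????
????????????

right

????????????
??∙∙≋∙≋⊛⊛???
??≋∘∘⊞∙≋∘∘??
??∙∙∙∘⊛∘⊛≋??
??⊛∘⊛∘∘⊛∘∘??
??∘⊛∙⊛∘∘∘∘??
??∘∘∘∙⊚∙≋⊞??
???⊛∙⊛∘∙⊛∙??
???∘∘⊛≋∘∙???
????????????
????????????
????????????

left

????????????
???∙∙≋∙≋⊛⊛??
???≋∘∘⊞∙≋∘∘?
???∙∙∙∘⊛∘⊛≋?
???⊛∘⊛∘∘⊛∘∘?
???∘⊛∙⊛∘∘∘∘?
???∘∘∘⊚∙∙≋⊞?
????⊛∙⊛∘∙⊛∙?
????∘∘⊛≋∘∙??
????????????
????????????
????????????

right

????????????
??∙∙≋∙≋⊛⊛???
??≋∘∘⊞∙≋∘∘??
??∙∙∙∘⊛∘⊛≋??
??⊛∘⊛∘∘⊛∘∘??
??∘⊛∙⊛∘∘∘∘??
??∘∘∘∙⊚∙≋⊞??
???⊛∙⊛∘∙⊛∙??
???∘∘⊛≋∘∙???
????????????
????????????
????????????

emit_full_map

∙∙≋∙≋⊛⊛?
≋∘∘⊞∙≋∘∘
∙∙∙∘⊛∘⊛≋
⊛∘⊛∘∘⊛∘∘
∘⊛∙⊛∘∘∘∘
∘∘∘∙⊚∙≋⊞
?⊛∙⊛∘∙⊛∙
?∘∘⊛≋∘∙?

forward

????????????
????????????
??∙∙≋∙≋⊛⊛???
??≋∘∘⊞∙≋∘∘??
??∙∙∙∘⊛∘⊛≋??
??⊛∘⊛∘∘⊛∘∘??
??∘⊛∙⊛⊚∘∘∘??
??∘∘∘∙∙∙≋⊞??
???⊛∙⊛∘∙⊛∙??
???∘∘⊛≋∘∙???
????????????
????????????


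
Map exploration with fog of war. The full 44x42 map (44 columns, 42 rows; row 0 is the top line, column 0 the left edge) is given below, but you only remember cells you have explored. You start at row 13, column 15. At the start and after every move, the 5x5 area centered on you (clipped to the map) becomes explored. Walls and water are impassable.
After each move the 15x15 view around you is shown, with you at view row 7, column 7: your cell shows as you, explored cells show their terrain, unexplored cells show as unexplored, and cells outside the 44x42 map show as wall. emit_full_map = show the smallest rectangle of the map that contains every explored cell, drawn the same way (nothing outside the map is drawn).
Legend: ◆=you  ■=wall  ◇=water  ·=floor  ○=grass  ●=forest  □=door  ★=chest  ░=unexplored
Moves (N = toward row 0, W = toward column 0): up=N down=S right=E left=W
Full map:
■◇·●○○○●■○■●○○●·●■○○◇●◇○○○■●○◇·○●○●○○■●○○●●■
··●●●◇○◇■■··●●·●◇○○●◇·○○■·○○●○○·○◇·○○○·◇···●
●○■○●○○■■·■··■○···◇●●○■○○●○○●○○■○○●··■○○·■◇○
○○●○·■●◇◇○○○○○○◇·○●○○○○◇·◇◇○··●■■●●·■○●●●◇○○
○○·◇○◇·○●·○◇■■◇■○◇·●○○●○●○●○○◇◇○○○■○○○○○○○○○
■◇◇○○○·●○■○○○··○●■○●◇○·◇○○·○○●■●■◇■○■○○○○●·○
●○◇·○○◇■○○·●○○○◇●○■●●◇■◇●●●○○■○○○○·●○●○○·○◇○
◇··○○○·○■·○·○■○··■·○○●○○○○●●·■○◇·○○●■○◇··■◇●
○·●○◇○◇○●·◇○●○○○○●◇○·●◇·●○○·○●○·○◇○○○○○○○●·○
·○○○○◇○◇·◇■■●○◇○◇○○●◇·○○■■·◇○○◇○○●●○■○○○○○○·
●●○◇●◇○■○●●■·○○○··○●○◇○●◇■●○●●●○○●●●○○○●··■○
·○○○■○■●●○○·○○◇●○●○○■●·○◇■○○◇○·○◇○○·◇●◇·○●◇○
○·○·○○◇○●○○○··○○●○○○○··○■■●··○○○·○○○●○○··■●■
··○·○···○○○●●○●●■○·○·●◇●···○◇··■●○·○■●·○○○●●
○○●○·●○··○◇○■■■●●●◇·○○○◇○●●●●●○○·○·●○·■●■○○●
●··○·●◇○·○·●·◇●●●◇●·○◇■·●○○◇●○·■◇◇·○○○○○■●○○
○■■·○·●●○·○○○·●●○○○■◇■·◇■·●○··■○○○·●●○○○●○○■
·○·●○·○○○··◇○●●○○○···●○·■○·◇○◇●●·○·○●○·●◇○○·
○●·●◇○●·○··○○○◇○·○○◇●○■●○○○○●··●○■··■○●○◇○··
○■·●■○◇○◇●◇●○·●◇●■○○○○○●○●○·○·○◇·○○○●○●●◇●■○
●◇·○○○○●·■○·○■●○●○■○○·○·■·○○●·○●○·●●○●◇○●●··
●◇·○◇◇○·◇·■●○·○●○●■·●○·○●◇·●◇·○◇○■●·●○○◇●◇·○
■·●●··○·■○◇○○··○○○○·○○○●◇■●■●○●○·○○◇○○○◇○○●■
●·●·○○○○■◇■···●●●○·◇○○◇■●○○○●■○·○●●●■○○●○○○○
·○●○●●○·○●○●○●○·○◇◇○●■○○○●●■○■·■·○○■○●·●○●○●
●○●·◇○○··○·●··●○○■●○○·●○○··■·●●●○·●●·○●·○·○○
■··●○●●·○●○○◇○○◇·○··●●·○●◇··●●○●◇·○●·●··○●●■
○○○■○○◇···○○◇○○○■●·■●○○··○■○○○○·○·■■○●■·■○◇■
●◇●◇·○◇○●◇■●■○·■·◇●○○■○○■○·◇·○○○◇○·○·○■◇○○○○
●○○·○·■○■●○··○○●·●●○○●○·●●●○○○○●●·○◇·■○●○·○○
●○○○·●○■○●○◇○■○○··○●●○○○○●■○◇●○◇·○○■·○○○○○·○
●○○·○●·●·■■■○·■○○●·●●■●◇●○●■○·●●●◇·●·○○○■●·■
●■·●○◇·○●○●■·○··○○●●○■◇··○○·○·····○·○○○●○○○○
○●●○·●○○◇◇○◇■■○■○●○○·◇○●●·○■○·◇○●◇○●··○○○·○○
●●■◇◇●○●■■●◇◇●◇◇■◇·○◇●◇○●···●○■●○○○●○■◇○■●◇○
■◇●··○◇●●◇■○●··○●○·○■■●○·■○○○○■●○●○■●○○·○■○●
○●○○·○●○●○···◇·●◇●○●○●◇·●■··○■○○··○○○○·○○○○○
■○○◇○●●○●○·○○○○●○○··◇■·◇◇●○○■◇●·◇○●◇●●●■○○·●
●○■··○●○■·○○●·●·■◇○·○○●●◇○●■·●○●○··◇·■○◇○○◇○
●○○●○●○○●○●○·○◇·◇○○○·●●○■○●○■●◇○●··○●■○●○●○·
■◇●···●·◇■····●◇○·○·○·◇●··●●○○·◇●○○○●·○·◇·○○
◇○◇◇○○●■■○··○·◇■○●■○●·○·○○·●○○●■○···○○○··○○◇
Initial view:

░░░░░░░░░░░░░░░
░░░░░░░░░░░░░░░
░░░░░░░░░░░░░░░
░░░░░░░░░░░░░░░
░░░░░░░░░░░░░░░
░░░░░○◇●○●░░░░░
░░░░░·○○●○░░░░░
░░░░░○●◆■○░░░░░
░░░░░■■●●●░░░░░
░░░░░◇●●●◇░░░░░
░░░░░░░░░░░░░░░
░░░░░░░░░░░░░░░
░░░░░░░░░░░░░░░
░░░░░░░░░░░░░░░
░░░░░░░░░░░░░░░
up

░░░░░░░░░░░░░░░
░░░░░░░░░░░░░░░
░░░░░░░░░░░░░░░
░░░░░░░░░░░░░░░
░░░░░░░░░░░░░░░
░░░░░○○○··░░░░░
░░░░░○◇●○●░░░░░
░░░░░·○◆●○░░░░░
░░░░░○●●■○░░░░░
░░░░░■■●●●░░░░░
░░░░░◇●●●◇░░░░░
░░░░░░░░░░░░░░░
░░░░░░░░░░░░░░░
░░░░░░░░░░░░░░░
░░░░░░░░░░░░░░░

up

░░░░░░░░░░░░░░░
░░░░░░░░░░░░░░░
░░░░░░░░░░░░░░░
░░░░░░░░░░░░░░░
░░░░░░░░░░░░░░░
░░░░░○◇○◇○░░░░░
░░░░░○○○··░░░░░
░░░░░○◇◆○●░░░░░
░░░░░·○○●○░░░░░
░░░░░○●●■○░░░░░
░░░░░■■●●●░░░░░
░░░░░◇●●●◇░░░░░
░░░░░░░░░░░░░░░
░░░░░░░░░░░░░░░
░░░░░░░░░░░░░░░

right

░░░░░░░░░░░░░░░
░░░░░░░░░░░░░░░
░░░░░░░░░░░░░░░
░░░░░░░░░░░░░░░
░░░░░░░░░░░░░░░
░░░░○◇○◇○○░░░░░
░░░░○○○··○░░░░░
░░░░○◇●◆●○░░░░░
░░░░·○○●○○░░░░░
░░░░○●●■○·░░░░░
░░░░■■●●●░░░░░░
░░░░◇●●●◇░░░░░░
░░░░░░░░░░░░░░░
░░░░░░░░░░░░░░░
░░░░░░░░░░░░░░░

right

░░░░░░░░░░░░░░░
░░░░░░░░░░░░░░░
░░░░░░░░░░░░░░░
░░░░░░░░░░░░░░░
░░░░░░░░░░░░░░░
░░░○◇○◇○○●░░░░░
░░░○○○··○●░░░░░
░░░○◇●○◆○○░░░░░
░░░·○○●○○○░░░░░
░░░○●●■○·○░░░░░
░░░■■●●●░░░░░░░
░░░◇●●●◇░░░░░░░
░░░░░░░░░░░░░░░
░░░░░░░░░░░░░░░
░░░░░░░░░░░░░░░

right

░░░░░░░░░░░░░░░
░░░░░░░░░░░░░░░
░░░░░░░░░░░░░░░
░░░░░░░░░░░░░░░
░░░░░░░░░░░░░░░
░░○◇○◇○○●◇░░░░░
░░○○○··○●○░░░░░
░░○◇●○●◆○■░░░░░
░░·○○●○○○○░░░░░
░░○●●■○·○·░░░░░
░░■■●●●░░░░░░░░
░░◇●●●◇░░░░░░░░
░░░░░░░░░░░░░░░
░░░░░░░░░░░░░░░
░░░░░░░░░░░░░░░

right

░░░░░░░░░░░░░░░
░░░░░░░░░░░░░░░
░░░░░░░░░░░░░░░
░░░░░░░░░░░░░░░
░░░░░░░░░░░░░░░
░○◇○◇○○●◇·░░░░░
░○○○··○●○◇░░░░░
░○◇●○●○◆■●░░░░░
░·○○●○○○○·░░░░░
░○●●■○·○·●░░░░░
░■■●●●░░░░░░░░░
░◇●●●◇░░░░░░░░░
░░░░░░░░░░░░░░░
░░░░░░░░░░░░░░░
░░░░░░░░░░░░░░░

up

░░░░░░░░░░░░░░░
░░░░░░░░░░░░░░░
░░░░░░░░░░░░░░░
░░░░░░░░░░░░░░░
░░░░░░░░░░░░░░░
░░░░░●◇○·●░░░░░
░○◇○◇○○●◇·░░░░░
░○○○··○◆○◇░░░░░
░○◇●○●○○■●░░░░░
░·○○●○○○○·░░░░░
░○●●■○·○·●░░░░░
░■■●●●░░░░░░░░░
░◇●●●◇░░░░░░░░░
░░░░░░░░░░░░░░░
░░░░░░░░░░░░░░░

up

░░░░░░░░░░░░░░░
░░░░░░░░░░░░░░░
░░░░░░░░░░░░░░░
░░░░░░░░░░░░░░░
░░░░░░░░░░░░░░░
░░░░░■·○○●░░░░░
░░░░░●◇○·●░░░░░
░○◇○◇○○◆◇·░░░░░
░○○○··○●○◇░░░░░
░○◇●○●○○■●░░░░░
░·○○●○○○○·░░░░░
░○●●■○·○·●░░░░░
░■■●●●░░░░░░░░░
░◇●●●◇░░░░░░░░░
░░░░░░░░░░░░░░░

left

░░░░░░░░░░░░░░░
░░░░░░░░░░░░░░░
░░░░░░░░░░░░░░░
░░░░░░░░░░░░░░░
░░░░░░░░░░░░░░░
░░░░░·■·○○●░░░░
░░░░░○●◇○·●░░░░
░░○◇○◇○◆●◇·░░░░
░░○○○··○●○◇░░░░
░░○◇●○●○○■●░░░░
░░·○○●○○○○·░░░░
░░○●●■○·○·●░░░░
░░■■●●●░░░░░░░░
░░◇●●●◇░░░░░░░░
░░░░░░░░░░░░░░░

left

░░░░░░░░░░░░░░░
░░░░░░░░░░░░░░░
░░░░░░░░░░░░░░░
░░░░░░░░░░░░░░░
░░░░░░░░░░░░░░░
░░░░░··■·○○●░░░
░░░░░○○●◇○·●░░░
░░░○◇○◇◆○●◇·░░░
░░░○○○··○●○◇░░░
░░░○◇●○●○○■●░░░
░░░·○○●○○○○·░░░
░░░○●●■○·○·●░░░
░░░■■●●●░░░░░░░
░░░◇●●●◇░░░░░░░
░░░░░░░░░░░░░░░

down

░░░░░░░░░░░░░░░
░░░░░░░░░░░░░░░
░░░░░░░░░░░░░░░
░░░░░░░░░░░░░░░
░░░░░··■·○○●░░░
░░░░░○○●◇○·●░░░
░░░○◇○◇○○●◇·░░░
░░░○○○·◆○●○◇░░░
░░░○◇●○●○○■●░░░
░░░·○○●○○○○·░░░
░░░○●●■○·○·●░░░
░░░■■●●●░░░░░░░
░░░◇●●●◇░░░░░░░
░░░░░░░░░░░░░░░
░░░░░░░░░░░░░░░

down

░░░░░░░░░░░░░░░
░░░░░░░░░░░░░░░
░░░░░░░░░░░░░░░
░░░░░··■·○○●░░░
░░░░░○○●◇○·●░░░
░░░○◇○◇○○●◇·░░░
░░░○○○··○●○◇░░░
░░░○◇●○◆○○■●░░░
░░░·○○●○○○○·░░░
░░░○●●■○·○·●░░░
░░░■■●●●░░░░░░░
░░░◇●●●◇░░░░░░░
░░░░░░░░░░░░░░░
░░░░░░░░░░░░░░░
░░░░░░░░░░░░░░░

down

░░░░░░░░░░░░░░░
░░░░░░░░░░░░░░░
░░░░░··■·○○●░░░
░░░░░○○●◇○·●░░░
░░░○◇○◇○○●◇·░░░
░░░○○○··○●○◇░░░
░░░○◇●○●○○■●░░░
░░░·○○●◆○○○·░░░
░░░○●●■○·○·●░░░
░░░■■●●●◇·░░░░░
░░░◇●●●◇░░░░░░░
░░░░░░░░░░░░░░░
░░░░░░░░░░░░░░░
░░░░░░░░░░░░░░░
░░░░░░░░░░░░░░░

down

░░░░░░░░░░░░░░░
░░░░░··■·○○●░░░
░░░░░○○●◇○·●░░░
░░░○◇○◇○○●◇·░░░
░░░○○○··○●○◇░░░
░░░○◇●○●○○■●░░░
░░░·○○●○○○○·░░░
░░░○●●■◆·○·●░░░
░░░■■●●●◇·░░░░░
░░░◇●●●◇●·░░░░░
░░░░░░░░░░░░░░░
░░░░░░░░░░░░░░░
░░░░░░░░░░░░░░░
░░░░░░░░░░░░░░░
░░░░░░░░░░░░░░░

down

░░░░░··■·○○●░░░
░░░░░○○●◇○·●░░░
░░░○◇○◇○○●◇·░░░
░░░○○○··○●○◇░░░
░░░○◇●○●○○■●░░░
░░░·○○●○○○○·░░░
░░░○●●■○·○·●░░░
░░░■■●●◆◇·░░░░░
░░░◇●●●◇●·░░░░░
░░░░░●○○○■░░░░░
░░░░░░░░░░░░░░░
░░░░░░░░░░░░░░░
░░░░░░░░░░░░░░░
░░░░░░░░░░░░░░░
░░░░░░░░░░░░░░░

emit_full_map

░░··■·○○●
░░○○●◇○·●
○◇○◇○○●◇·
○○○··○●○◇
○◇●○●○○■●
·○○●○○○○·
○●●■○·○·●
■■●●◆◇·░░
◇●●●◇●·░░
░░●○○○■░░
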